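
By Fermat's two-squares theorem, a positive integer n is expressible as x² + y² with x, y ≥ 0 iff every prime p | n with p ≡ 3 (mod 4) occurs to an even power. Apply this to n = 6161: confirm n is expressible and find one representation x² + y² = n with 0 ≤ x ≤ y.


Step 1: Factor n = 6161 = 61 · 101.
Step 2: Check the mod-4 condition on each prime factor: 61 ≡ 1 (mod 4), exponent 1; 101 ≡ 1 (mod 4), exponent 1.
All primes ≡ 3 (mod 4) appear to even exponent (or don't appear), so by the two-squares theorem n IS expressible as a sum of two squares.
Step 3: Build a representation. Here n = 61 · 101 is a product of primes ≡ 1 (mod 4). Each prime p ≡ 1 (mod 4) is itself a sum of two squares; find a² by testing p − a² for a perfect square:
  61: 61 − 1² = 60, 61 − 2² = 57, 61 − 3² = 52, 61 − 4² = 45, 61 − 5² = 36 = 6² ⇒ 61 = 5² + 6².
  101: 101 − 1² = 100 = 10² ⇒ 101 = 1² + 10².
  Combine using the Brahmagupta–Fibonacci identity (a² + b²)(c² + d²) = (ac − bd)² + (ad + bc)² = (ac + bd)² + (ad − bc)²:
  61 · 101 = 6161: from (5² + 6²)(1² + 10²), take (5·1 − 6·10, 5·10 + 6·1) = (5 − 60, 50 + 6) = (-55, 56); dropping signs (only squares matter) gives (55, 56); check 55² + 56² = 3025 + 3136 = 6161 ✓.
Step 4: Order so x ≤ y and verify: 55² + 56² = 3025 + 3136 = 6161 = n. ✓

n = 6161 = 55² + 56² (one valid representation with x ≤ y).


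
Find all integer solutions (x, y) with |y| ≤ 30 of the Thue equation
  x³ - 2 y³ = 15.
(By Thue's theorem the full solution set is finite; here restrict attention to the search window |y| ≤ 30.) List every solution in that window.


The equation is x³ - 2y³ = 15. For fixed y, x³ = 2·y³ + 15, so a solution requires the RHS to be a perfect cube.
Strategy: iterate y from -30 to 30, compute RHS = 2·y³ + 15, and check whether it is a (positive or negative) perfect cube.
Check small values of y:
  y = 0: RHS = 15 is not a perfect cube.
  y = 1: RHS = 17 is not a perfect cube.
  y = -1: RHS = 13 is not a perfect cube.
  y = 2: RHS = 31 is not a perfect cube.
  y = -2: RHS = -1 = (-1)³ ⇒ x = -1 works.
  y = 3: RHS = 69 is not a perfect cube.
  y = -3: RHS = -39 is not a perfect cube.
Continuing the search up to |y| = 30 finds no further solutions beyond those listed.
Collected solutions: (-1, -2).

Solutions (with |y| ≤ 30): (-1, -2).


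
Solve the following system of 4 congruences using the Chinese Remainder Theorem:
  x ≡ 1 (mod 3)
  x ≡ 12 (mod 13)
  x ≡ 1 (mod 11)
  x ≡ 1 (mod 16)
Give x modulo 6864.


Product of moduli M = 3 · 13 · 11 · 16 = 6864.
Merge one congruence at a time:
  Start: x ≡ 1 (mod 3).
  Combine with x ≡ 12 (mod 13); new modulus lcm = 39.
    Write x = 1 + 3·t and substitute into x ≡ 12 (mod 13): 3·t ≡ 12 − 1 = 11 (mod 13).
    The inverse of 3 mod 13 is 9 (since 3·9 = 27 = 2·13 + 1), so t ≡ 9·11 = 99 ≡ 8 (mod 13).
    Then x = 1 + 3·8 = 25, valid modulo lcm(3, 13) = 39: x ≡ 25 (mod 39).
  Combine with x ≡ 1 (mod 11); new modulus lcm = 429.
    Write x = 25 + 39·t and substitute into x ≡ 1 (mod 11): 39·t ≡ 1 − 25 = -24 (mod 11).
    Reduce coefficients mod 11: 6·t ≡ 9 (mod 11).
    The inverse of 6 mod 11 is 2 (since 6·2 = 12 = 1·11 + 1), so t ≡ 2·9 = 18 ≡ 7 (mod 11).
    Then x = 25 + 39·7 = 298, valid modulo lcm(39, 11) = 429: x ≡ 298 (mod 429).
  Combine with x ≡ 1 (mod 16); new modulus lcm = 6864.
    Write x = 298 + 429·t and substitute into x ≡ 1 (mod 16): 429·t ≡ 1 − 298 = -297 (mod 16).
    Reduce coefficients mod 16: 13·t ≡ 7 (mod 16).
    The inverse of 13 mod 16 is 5 (since 13·5 = 65 = 4·16 + 1), so t ≡ 5·7 = 35 ≡ 3 (mod 16).
    Then x = 298 + 429·3 = 1585, valid modulo lcm(429, 16) = 6864: x ≡ 1585 (mod 6864).
Verify against each original: 1585 mod 3 = 1, 1585 mod 13 = 12, 1585 mod 11 = 1, 1585 mod 16 = 1.

x ≡ 1585 (mod 6864).


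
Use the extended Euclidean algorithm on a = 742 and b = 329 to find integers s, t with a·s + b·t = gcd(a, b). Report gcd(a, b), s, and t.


Euclidean algorithm on (742, 329) — divide until remainder is 0:
  742 = 2 · 329 + 84
  329 = 3 · 84 + 77
  84 = 1 · 77 + 7
  77 = 11 · 7 + 0
gcd(742, 329) = 7.
Track Bezout coefficients alongside the remainders: start with r₀ = 742 = a·1 + b·0 (s = 1, t = 0) and r₁ = 329 = a·0 + b·1 (s = 0, t = 1); each new remainder r_{k+1} = r_{k-1} − q_k·r_k inherits s_{k+1} = s_{k-1} − q_k·s_k, t_{k+1} = t_{k-1} − q_k·t_k, so r_k = a·s_k + b·t_k at every step:
  q = 2: r = 84, s = 1 − 2·0 = 1, t = 0 − 2·1 = -2  (check: 742·1 + 329·(-2) = 84)
  q = 3: r = 77, s = 0 − 3·1 = -3, t = 1 − 3·(-2) = 7  (check: 742·(-3) + 329·7 = 77)
  q = 1: r = 7, s = 1 − 1·(-3) = 4, t = -2 − 1·7 = -9  (check: 742·4 + 329·(-9) = 7)
The row with r = 7 (the gcd) gives the Bezout coefficients s = 4, t = -9.
Result: 742 · (4) + 329 · (-9) = 7.

gcd(742, 329) = 7; s = 4, t = -9 (check: 742·4 + 329·(-9) = 7).


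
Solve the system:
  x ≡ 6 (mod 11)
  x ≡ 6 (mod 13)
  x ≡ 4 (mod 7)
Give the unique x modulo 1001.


Moduli 11, 13, 7 are pairwise coprime; by CRT there is a unique solution modulo M = 11 · 13 · 7 = 1001.
Solve pairwise, accumulating the modulus:
  Start with x ≡ 6 (mod 11).
  Combine with x ≡ 6 (mod 13): since gcd(11, 13) = 1, we get a unique residue mod 143.
    Write x = 6 + 11·t and substitute into x ≡ 6 (mod 13): 11·t ≡ 6 − 6 = 0 (mod 13).
    The inverse of 11 mod 13 is 6 (since 11·6 = 66 = 5·13 + 1), so t ≡ 6·0 = 0 ≡ 0 (mod 13).
    Then x = 6 + 11·0 = 6, valid modulo lcm(11, 13) = 143: x ≡ 6 (mod 143).
  Combine with x ≡ 4 (mod 7): since gcd(143, 7) = 1, we get a unique residue mod 1001.
    Write x = 6 + 143·t and substitute into x ≡ 4 (mod 7): 143·t ≡ 4 − 6 = -2 (mod 7).
    Reduce coefficients mod 7: 3·t ≡ 5 (mod 7).
    The inverse of 3 mod 7 is 5 (since 3·5 = 15 = 2·7 + 1), so t ≡ 5·5 = 25 ≡ 4 (mod 7).
    Then x = 6 + 143·4 = 578, valid modulo lcm(143, 7) = 1001: x ≡ 578 (mod 1001).
Verify: 578 mod 11 = 6 ✓, 578 mod 13 = 6 ✓, 578 mod 7 = 4 ✓.

x ≡ 578 (mod 1001).


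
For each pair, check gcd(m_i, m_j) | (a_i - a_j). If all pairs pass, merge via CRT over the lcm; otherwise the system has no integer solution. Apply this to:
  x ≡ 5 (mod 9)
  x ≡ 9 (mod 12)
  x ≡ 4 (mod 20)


Moduli 9, 12, 20 are not pairwise coprime, so CRT works modulo lcm(m_i) when all pairwise compatibility conditions hold.
Pairwise compatibility: gcd(m_i, m_j) must divide a_i - a_j for every pair.
Merge one congruence at a time:
  Start: x ≡ 5 (mod 9).
  Combine with x ≡ 9 (mod 12): gcd(9, 12) = 3, and 9 - 5 = 4 is NOT divisible by 3.
    ⇒ system is inconsistent (no integer solution).

No solution (the system is inconsistent).


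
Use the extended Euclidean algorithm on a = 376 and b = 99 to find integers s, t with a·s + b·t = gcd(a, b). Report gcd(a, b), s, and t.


Euclidean algorithm on (376, 99) — divide until remainder is 0:
  376 = 3 · 99 + 79
  99 = 1 · 79 + 20
  79 = 3 · 20 + 19
  20 = 1 · 19 + 1
  19 = 19 · 1 + 0
gcd(376, 99) = 1.
Track Bezout coefficients alongside the remainders: start with r₀ = 376 = a·1 + b·0 (s = 1, t = 0) and r₁ = 99 = a·0 + b·1 (s = 0, t = 1); each new remainder r_{k+1} = r_{k-1} − q_k·r_k inherits s_{k+1} = s_{k-1} − q_k·s_k, t_{k+1} = t_{k-1} − q_k·t_k, so r_k = a·s_k + b·t_k at every step:
  q = 3: r = 79, s = 1 − 3·0 = 1, t = 0 − 3·1 = -3  (check: 376·1 + 99·(-3) = 79)
  q = 1: r = 20, s = 0 − 1·1 = -1, t = 1 − 1·(-3) = 4  (check: 376·(-1) + 99·4 = 20)
  q = 3: r = 19, s = 1 − 3·(-1) = 4, t = -3 − 3·4 = -15  (check: 376·4 + 99·(-15) = 19)
  q = 1: r = 1, s = -1 − 1·4 = -5, t = 4 − 1·(-15) = 19  (check: 376·(-5) + 99·19 = 1)
The row with r = 1 (the gcd) gives the Bezout coefficients s = -5, t = 19.
Result: 376 · (-5) + 99 · (19) = 1.

gcd(376, 99) = 1; s = -5, t = 19 (check: 376·(-5) + 99·19 = 1).


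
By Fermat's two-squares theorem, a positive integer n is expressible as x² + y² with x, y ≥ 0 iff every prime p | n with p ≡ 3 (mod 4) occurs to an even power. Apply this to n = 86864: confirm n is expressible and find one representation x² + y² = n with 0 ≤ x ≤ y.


Step 1: Factor n = 86864 = 2^4 · 61 · 89.
Step 2: Check the mod-4 condition on each prime factor: 2 = 2 (special); 61 ≡ 1 (mod 4), exponent 1; 89 ≡ 1 (mod 4), exponent 1.
All primes ≡ 3 (mod 4) appear to even exponent (or don't appear), so by the two-squares theorem n IS expressible as a sum of two squares.
Step 3: Build a representation. Group n = k² · m with k = 4 and m = 61 · 89 = 5429 (a product of primes ≡ 1 (mod 4)); a representation of m scales to one of n via (k·x)² + (k·y)² = k²(x² + y²). Each prime p ≡ 1 (mod 4) is itself a sum of two squares; find a² by testing p − a² for a perfect square:
  61: 61 − 1² = 60, 61 − 2² = 57, 61 − 3² = 52, 61 − 4² = 45, 61 − 5² = 36 = 6² ⇒ 61 = 5² + 6².
  89: 89 − 1² = 88, 89 − 2² = 85, 89 − 3² = 80, 89 − 4² = 73, 89 − 5² = 64 = 8² ⇒ 89 = 5² + 8².
  Combine using the Brahmagupta–Fibonacci identity (a² + b²)(c² + d²) = (ac − bd)² + (ad + bc)² = (ac + bd)² + (ad − bc)²:
  61 · 89 = 5429: from (5² + 6²)(5² + 8²), take (5·5 − 6·8, 5·8 + 6·5) = (25 − 48, 40 + 30) = (-23, 70); dropping signs (only squares matter) gives (23, 70); check 23² + 70² = 529 + 4900 = 5429 ✓.
  Scale by k = 4: (4·23, 4·70) = (92, 280).
Step 4: Order so x ≤ y and verify: 92² + 280² = 8464 + 78400 = 86864 = n. ✓

n = 86864 = 92² + 280² (one valid representation with x ≤ y).


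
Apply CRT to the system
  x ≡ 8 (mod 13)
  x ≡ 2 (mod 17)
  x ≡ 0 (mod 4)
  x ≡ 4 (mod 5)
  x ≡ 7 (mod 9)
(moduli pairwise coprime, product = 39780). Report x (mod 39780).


Product of moduli M = 13 · 17 · 4 · 5 · 9 = 39780.
Merge one congruence at a time:
  Start: x ≡ 8 (mod 13).
  Combine with x ≡ 2 (mod 17); new modulus lcm = 221.
    Write x = 8 + 13·t and substitute into x ≡ 2 (mod 17): 13·t ≡ 2 − 8 = -6 (mod 17).
    Reduce coefficients mod 17: 13·t ≡ 11 (mod 17).
    The inverse of 13 mod 17 is 4 (since 13·4 = 52 = 3·17 + 1), so t ≡ 4·11 = 44 ≡ 10 (mod 17).
    Then x = 8 + 13·10 = 138, valid modulo lcm(13, 17) = 221: x ≡ 138 (mod 221).
  Combine with x ≡ 0 (mod 4); new modulus lcm = 884.
    Write x = 138 + 221·t and substitute into x ≡ 0 (mod 4): 221·t ≡ 0 − 138 = -138 (mod 4).
    Reduce coefficients mod 4: 1·t ≡ 2 (mod 4).
    So t ≡ 2 (mod 4).
    Then x = 138 + 221·2 = 580, valid modulo lcm(221, 4) = 884: x ≡ 580 (mod 884).
  Combine with x ≡ 4 (mod 5); new modulus lcm = 4420.
    Write x = 580 + 884·t and substitute into x ≡ 4 (mod 5): 884·t ≡ 4 − 580 = -576 (mod 5).
    Reduce coefficients mod 5: 4·t ≡ 4 (mod 5).
    The inverse of 4 mod 5 is 4 (since 4·4 = 16 = 3·5 + 1), so t ≡ 4·4 = 16 ≡ 1 (mod 5).
    Then x = 580 + 884·1 = 1464, valid modulo lcm(884, 5) = 4420: x ≡ 1464 (mod 4420).
  Combine with x ≡ 7 (mod 9); new modulus lcm = 39780.
    Write x = 1464 + 4420·t and substitute into x ≡ 7 (mod 9): 4420·t ≡ 7 − 1464 = -1457 (mod 9).
    Reduce coefficients mod 9: 1·t ≡ 1 (mod 9).
    So t ≡ 1 (mod 9).
    Then x = 1464 + 4420·1 = 5884, valid modulo lcm(4420, 9) = 39780: x ≡ 5884 (mod 39780).
Verify against each original: 5884 mod 13 = 8, 5884 mod 17 = 2, 5884 mod 4 = 0, 5884 mod 5 = 4, 5884 mod 9 = 7.

x ≡ 5884 (mod 39780).


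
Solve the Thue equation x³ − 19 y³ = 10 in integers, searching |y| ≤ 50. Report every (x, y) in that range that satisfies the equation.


The equation is x³ - 19y³ = 10. For fixed y, x³ = 19·y³ + 10, so a solution requires the RHS to be a perfect cube.
Strategy: iterate y from -50 to 50, compute RHS = 19·y³ + 10, and check whether it is a (positive or negative) perfect cube.
Check small values of y:
  y = 0: RHS = 10 is not a perfect cube.
  y = 1: RHS = 29 is not a perfect cube.
  y = -1: RHS = -9 is not a perfect cube.
  y = 2: RHS = 162 is not a perfect cube.
  y = -2: RHS = -142 is not a perfect cube.
  y = 3: RHS = 523 is not a perfect cube.
  y = -3: RHS = -503 is not a perfect cube.
Continuing the search up to |y| = 50 finds no solutions either.
No (x, y) in the scanned range satisfies the equation.

No integer solutions with |y| ≤ 50.


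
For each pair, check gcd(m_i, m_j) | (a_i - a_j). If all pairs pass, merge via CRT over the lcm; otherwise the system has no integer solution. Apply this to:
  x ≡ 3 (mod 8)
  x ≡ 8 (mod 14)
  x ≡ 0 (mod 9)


Moduli 8, 14, 9 are not pairwise coprime, so CRT works modulo lcm(m_i) when all pairwise compatibility conditions hold.
Pairwise compatibility: gcd(m_i, m_j) must divide a_i - a_j for every pair.
Merge one congruence at a time:
  Start: x ≡ 3 (mod 8).
  Combine with x ≡ 8 (mod 14): gcd(8, 14) = 2, and 8 - 3 = 5 is NOT divisible by 2.
    ⇒ system is inconsistent (no integer solution).

No solution (the system is inconsistent).


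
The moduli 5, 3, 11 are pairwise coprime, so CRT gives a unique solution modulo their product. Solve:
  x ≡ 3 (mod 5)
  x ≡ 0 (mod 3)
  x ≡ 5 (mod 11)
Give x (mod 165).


Moduli 5, 3, 11 are pairwise coprime; by CRT there is a unique solution modulo M = 5 · 3 · 11 = 165.
Solve pairwise, accumulating the modulus:
  Start with x ≡ 3 (mod 5).
  Combine with x ≡ 0 (mod 3): since gcd(5, 3) = 1, we get a unique residue mod 15.
    Write x = 3 + 5·t and substitute into x ≡ 0 (mod 3): 5·t ≡ 0 − 3 = -3 (mod 3).
    Reduce coefficients mod 3: 2·t ≡ 0 (mod 3).
    The inverse of 2 mod 3 is 2 (since 2·2 = 4 = 1·3 + 1), so t ≡ 2·0 = 0 ≡ 0 (mod 3).
    Then x = 3 + 5·0 = 3, valid modulo lcm(5, 3) = 15: x ≡ 3 (mod 15).
  Combine with x ≡ 5 (mod 11): since gcd(15, 11) = 1, we get a unique residue mod 165.
    Write x = 3 + 15·t and substitute into x ≡ 5 (mod 11): 15·t ≡ 5 − 3 = 2 (mod 11).
    Reduce coefficients mod 11: 4·t ≡ 2 (mod 11).
    The inverse of 4 mod 11 is 3 (since 4·3 = 12 = 1·11 + 1), so t ≡ 3·2 = 6 ≡ 6 (mod 11).
    Then x = 3 + 15·6 = 93, valid modulo lcm(15, 11) = 165: x ≡ 93 (mod 165).
Verify: 93 mod 5 = 3 ✓, 93 mod 3 = 0 ✓, 93 mod 11 = 5 ✓.

x ≡ 93 (mod 165).


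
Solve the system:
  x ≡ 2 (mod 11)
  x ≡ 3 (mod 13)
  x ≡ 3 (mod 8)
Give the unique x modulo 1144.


Moduli 11, 13, 8 are pairwise coprime; by CRT there is a unique solution modulo M = 11 · 13 · 8 = 1144.
Solve pairwise, accumulating the modulus:
  Start with x ≡ 2 (mod 11).
  Combine with x ≡ 3 (mod 13): since gcd(11, 13) = 1, we get a unique residue mod 143.
    Write x = 2 + 11·t and substitute into x ≡ 3 (mod 13): 11·t ≡ 3 − 2 = 1 (mod 13).
    The inverse of 11 mod 13 is 6 (since 11·6 = 66 = 5·13 + 1), so t ≡ 6·1 = 6 ≡ 6 (mod 13).
    Then x = 2 + 11·6 = 68, valid modulo lcm(11, 13) = 143: x ≡ 68 (mod 143).
  Combine with x ≡ 3 (mod 8): since gcd(143, 8) = 1, we get a unique residue mod 1144.
    Write x = 68 + 143·t and substitute into x ≡ 3 (mod 8): 143·t ≡ 3 − 68 = -65 (mod 8).
    Reduce coefficients mod 8: 7·t ≡ 7 (mod 8).
    The inverse of 7 mod 8 is 7 (since 7·7 = 49 = 6·8 + 1), so t ≡ 7·7 = 49 ≡ 1 (mod 8).
    Then x = 68 + 143·1 = 211, valid modulo lcm(143, 8) = 1144: x ≡ 211 (mod 1144).
Verify: 211 mod 11 = 2 ✓, 211 mod 13 = 3 ✓, 211 mod 8 = 3 ✓.

x ≡ 211 (mod 1144).


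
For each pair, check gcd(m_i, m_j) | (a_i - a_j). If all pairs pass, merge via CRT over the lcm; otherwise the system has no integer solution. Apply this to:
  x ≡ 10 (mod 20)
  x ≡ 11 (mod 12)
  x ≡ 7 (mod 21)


Moduli 20, 12, 21 are not pairwise coprime, so CRT works modulo lcm(m_i) when all pairwise compatibility conditions hold.
Pairwise compatibility: gcd(m_i, m_j) must divide a_i - a_j for every pair.
Merge one congruence at a time:
  Start: x ≡ 10 (mod 20).
  Combine with x ≡ 11 (mod 12): gcd(20, 12) = 4, and 11 - 10 = 1 is NOT divisible by 4.
    ⇒ system is inconsistent (no integer solution).

No solution (the system is inconsistent).


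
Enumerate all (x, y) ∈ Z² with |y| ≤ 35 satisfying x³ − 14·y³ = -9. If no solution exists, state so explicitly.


The equation is x³ - 14y³ = -9. For fixed y, x³ = 14·y³ − 9, so a solution requires the RHS to be a perfect cube.
Strategy: iterate y from -35 to 35, compute RHS = 14·y³ − 9, and check whether it is a (positive or negative) perfect cube.
Check small values of y:
  y = 0: RHS = -9 is not a perfect cube.
  y = 1: RHS = 5 is not a perfect cube.
  y = -1: RHS = -23 is not a perfect cube.
  y = 2: RHS = 103 is not a perfect cube.
  y = -2: RHS = -121 is not a perfect cube.
  y = 3: RHS = 369 is not a perfect cube.
  y = -3: RHS = -387 is not a perfect cube.
Continuing the search up to |y| = 35 finds no solutions either.
No (x, y) in the scanned range satisfies the equation.

No integer solutions with |y| ≤ 35.


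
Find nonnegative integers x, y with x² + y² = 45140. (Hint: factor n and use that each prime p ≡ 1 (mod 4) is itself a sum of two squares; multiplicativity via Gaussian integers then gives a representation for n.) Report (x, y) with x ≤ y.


Step 1: Factor n = 45140 = 2^2 · 5 · 37 · 61.
Step 2: Check the mod-4 condition on each prime factor: 2 = 2 (special); 5 ≡ 1 (mod 4), exponent 1; 37 ≡ 1 (mod 4), exponent 1; 61 ≡ 1 (mod 4), exponent 1.
All primes ≡ 3 (mod 4) appear to even exponent (or don't appear), so by the two-squares theorem n IS expressible as a sum of two squares.
Step 3: Build a representation. Group n = k² · m with k = 2 and m = 5 · 37 · 61 = 11285 (a product of primes ≡ 1 (mod 4)); a representation of m scales to one of n via (k·x)² + (k·y)² = k²(x² + y²). Each prime p ≡ 1 (mod 4) is itself a sum of two squares; find a² by testing p − a² for a perfect square:
  5: 5 − 1² = 4 = 2² ⇒ 5 = 1² + 2².
  37: 37 − 1² = 36 = 6² ⇒ 37 = 1² + 6².
  61: 61 − 1² = 60, 61 − 2² = 57, 61 − 3² = 52, 61 − 4² = 45, 61 − 5² = 36 = 6² ⇒ 61 = 5² + 6².
  Combine using the Brahmagupta–Fibonacci identity (a² + b²)(c² + d²) = (ac − bd)² + (ad + bc)² = (ac + bd)² + (ad − bc)²:
  5 · 37 = 185: from (1² + 2²)(1² + 6²), take (1·1 − 2·6, 1·6 + 2·1) = (1 − 12, 6 + 2) = (-11, 8); dropping signs (only squares matter) gives (11, 8); check 11² + 8² = 121 + 64 = 185 ✓.
  185 · 61 = 11285: from (11² + 8²)(5² + 6²), take (11·5 − 8·6, 11·6 + 8·5) = (55 − 48, 66 + 40) = (7, 106); check 7² + 106² = 49 + 11236 = 11285 ✓.
  Scale by k = 2: (2·7, 2·106) = (14, 212).
Step 4: Order so x ≤ y and verify: 14² + 212² = 196 + 44944 = 45140 = n. ✓

n = 45140 = 14² + 212² (one valid representation with x ≤ y).


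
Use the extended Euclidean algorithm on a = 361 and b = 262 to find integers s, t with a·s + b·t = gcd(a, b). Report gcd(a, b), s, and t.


Euclidean algorithm on (361, 262) — divide until remainder is 0:
  361 = 1 · 262 + 99
  262 = 2 · 99 + 64
  99 = 1 · 64 + 35
  64 = 1 · 35 + 29
  35 = 1 · 29 + 6
  29 = 4 · 6 + 5
  6 = 1 · 5 + 1
  5 = 5 · 1 + 0
gcd(361, 262) = 1.
Track Bezout coefficients alongside the remainders: start with r₀ = 361 = a·1 + b·0 (s = 1, t = 0) and r₁ = 262 = a·0 + b·1 (s = 0, t = 1); each new remainder r_{k+1} = r_{k-1} − q_k·r_k inherits s_{k+1} = s_{k-1} − q_k·s_k, t_{k+1} = t_{k-1} − q_k·t_k, so r_k = a·s_k + b·t_k at every step:
  q = 1: r = 99, s = 1 − 1·0 = 1, t = 0 − 1·1 = -1  (check: 361·1 + 262·(-1) = 99)
  q = 2: r = 64, s = 0 − 2·1 = -2, t = 1 − 2·(-1) = 3  (check: 361·(-2) + 262·3 = 64)
  q = 1: r = 35, s = 1 − 1·(-2) = 3, t = -1 − 1·3 = -4  (check: 361·3 + 262·(-4) = 35)
  q = 1: r = 29, s = -2 − 1·3 = -5, t = 3 − 1·(-4) = 7  (check: 361·(-5) + 262·7 = 29)
  q = 1: r = 6, s = 3 − 1·(-5) = 8, t = -4 − 1·7 = -11  (check: 361·8 + 262·(-11) = 6)
  q = 4: r = 5, s = -5 − 4·8 = -37, t = 7 − 4·(-11) = 51  (check: 361·(-37) + 262·51 = 5)
  q = 1: r = 1, s = 8 − 1·(-37) = 45, t = -11 − 1·51 = -62  (check: 361·45 + 262·(-62) = 1)
The row with r = 1 (the gcd) gives the Bezout coefficients s = 45, t = -62.
Result: 361 · (45) + 262 · (-62) = 1.

gcd(361, 262) = 1; s = 45, t = -62 (check: 361·45 + 262·(-62) = 1).


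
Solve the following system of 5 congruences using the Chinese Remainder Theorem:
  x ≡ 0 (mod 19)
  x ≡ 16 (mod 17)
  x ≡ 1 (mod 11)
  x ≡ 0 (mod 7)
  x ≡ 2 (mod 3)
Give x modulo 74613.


Product of moduli M = 19 · 17 · 11 · 7 · 3 = 74613.
Merge one congruence at a time:
  Start: x ≡ 0 (mod 19).
  Combine with x ≡ 16 (mod 17); new modulus lcm = 323.
    Write x = 0 + 19·t and substitute into x ≡ 16 (mod 17): 19·t ≡ 16 − 0 = 16 (mod 17).
    Reduce coefficients mod 17: 2·t ≡ 16 (mod 17).
    The inverse of 2 mod 17 is 9 (since 2·9 = 18 = 1·17 + 1), so t ≡ 9·16 = 144 ≡ 8 (mod 17).
    Then x = 0 + 19·8 = 152, valid modulo lcm(19, 17) = 323: x ≡ 152 (mod 323).
  Combine with x ≡ 1 (mod 11); new modulus lcm = 3553.
    Write x = 152 + 323·t and substitute into x ≡ 1 (mod 11): 323·t ≡ 1 − 152 = -151 (mod 11).
    Reduce coefficients mod 11: 4·t ≡ 3 (mod 11).
    The inverse of 4 mod 11 is 3 (since 4·3 = 12 = 1·11 + 1), so t ≡ 3·3 = 9 ≡ 9 (mod 11).
    Then x = 152 + 323·9 = 3059, valid modulo lcm(323, 11) = 3553: x ≡ 3059 (mod 3553).
  Combine with x ≡ 0 (mod 7); new modulus lcm = 24871.
    Write x = 3059 + 3553·t and substitute into x ≡ 0 (mod 7): 3553·t ≡ 0 − 3059 = -3059 (mod 7).
    Reduce coefficients mod 7: 4·t ≡ 0 (mod 7).
    The inverse of 4 mod 7 is 2 (since 4·2 = 8 = 1·7 + 1), so t ≡ 2·0 = 0 ≡ 0 (mod 7).
    Then x = 3059 + 3553·0 = 3059, valid modulo lcm(3553, 7) = 24871: x ≡ 3059 (mod 24871).
  Combine with x ≡ 2 (mod 3); new modulus lcm = 74613.
    Write x = 3059 + 24871·t and substitute into x ≡ 2 (mod 3): 24871·t ≡ 2 − 3059 = -3057 (mod 3).
    Reduce coefficients mod 3: 1·t ≡ 0 (mod 3).
    So t ≡ 0 (mod 3).
    Then x = 3059 + 24871·0 = 3059, valid modulo lcm(24871, 3) = 74613: x ≡ 3059 (mod 74613).
Verify against each original: 3059 mod 19 = 0, 3059 mod 17 = 16, 3059 mod 11 = 1, 3059 mod 7 = 0, 3059 mod 3 = 2.

x ≡ 3059 (mod 74613).


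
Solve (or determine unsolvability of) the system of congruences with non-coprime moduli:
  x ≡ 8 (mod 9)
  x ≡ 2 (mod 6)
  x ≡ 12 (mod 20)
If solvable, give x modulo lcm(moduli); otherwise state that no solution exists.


Moduli 9, 6, 20 are not pairwise coprime, so CRT works modulo lcm(m_i) when all pairwise compatibility conditions hold.
Pairwise compatibility: gcd(m_i, m_j) must divide a_i - a_j for every pair.
Merge one congruence at a time:
  Start: x ≡ 8 (mod 9).
  Combine with x ≡ 2 (mod 6): gcd(9, 6) = 3; 2 - 8 = -6, which IS divisible by 3, so compatible.
    Write x = 8 + 9·t and substitute into x ≡ 2 (mod 6): 9·t ≡ 2 − 8 = -6 (mod 6).
    Divide the congruence (and modulus) by g = 3: 3·t ≡ -2 (mod 2).
    Reduce coefficients mod 2: 1·t ≡ 0 (mod 2).
    So t ≡ 0 (mod 2).
    Then x = 8 + 9·0 = 8, valid modulo lcm(9, 6) = 18: x ≡ 8 (mod 18).
  Combine with x ≡ 12 (mod 20): gcd(18, 20) = 2; 12 - 8 = 4, which IS divisible by 2, so compatible.
    Write x = 8 + 18·t and substitute into x ≡ 12 (mod 20): 18·t ≡ 12 − 8 = 4 (mod 20).
    Divide the congruence (and modulus) by g = 2: 9·t ≡ 2 (mod 10).
    The inverse of 9 mod 10 is 9 (since 9·9 = 81 = 8·10 + 1), so t ≡ 9·2 = 18 ≡ 8 (mod 10).
    Then x = 8 + 18·8 = 152, valid modulo lcm(18, 20) = 180: x ≡ 152 (mod 180).
Verify: 152 mod 9 = 8, 152 mod 6 = 2, 152 mod 20 = 12.

x ≡ 152 (mod 180).


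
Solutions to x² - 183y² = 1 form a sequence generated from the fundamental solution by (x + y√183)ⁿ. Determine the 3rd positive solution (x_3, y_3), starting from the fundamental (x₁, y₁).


Step 1: Find the fundamental solution (x₁, y₁) of x² - 183y² = 1.
  Expand √183 as a continued fraction. a₀ = ⌊√183⌋ = 13; iterate m_{k+1} = d_k·a_k − m_k, d_{k+1} = (183 − m_{k+1}²)/d_k, a_{k+1} = ⌊(a₀ + m_{k+1})/d_{k+1}⌋ (starting m₀ = 0, d₀ = 1), with convergents p_k = a_k·p_{k-1} + p_{k-2}, q_k = a_k·q_{k-1} + q_{k-2} (p₋₁ = 1, q₋₁ = 0):
  k = 0: a₀ = 13; p₀/q₀ = 13/1; p₀² − 183·q₀² = 169 − 183 = -14.
  k = 1: m = 13, d = 14, a = ⌊(13 + 13)/14⌋ = 1; p/q = (1·13 + 1)/(1·1 + 0) = 14/1; p² − 183·q² = 196 − 183 = 13.
  k = 2: m = 1, d = 13, a = ⌊(13 + 1)/13⌋ = 1; p/q = (1·14 + 13)/(1·1 + 1) = 27/2; p² − 183·q² = 729 − 732 = -3.
  k = 3: m = 12, d = 3, a = ⌊(13 + 12)/3⌋ = 8; p/q = (8·27 + 14)/(8·2 + 1) = 230/17; p² − 183·q² = 52900 − 52887 = 13.
  k = 4: m = 12, d = 13, a = ⌊(13 + 12)/13⌋ = 1; p/q = (1·230 + 27)/(1·17 + 2) = 257/19; p² − 183·q² = 66049 − 66063 = -14.
  k = 5: m = 1, d = 14, a = ⌊(13 + 1)/14⌋ = 1; p/q = (1·257 + 230)/(1·19 + 17) = 487/36; p² − 183·q² = 237169 − 237168 = 1.
  The first convergent with p² − 183·q² = 1 gives the fundamental solution (x₁, y₁) = (487, 36).
Step 2: Apply the recurrence (x_{n+1}, y_{n+1}) = (x₁x_n + 183y₁y_n, x₁y_n + y₁x_n) repeatedly.
  From (x_1, y_1) = (487, 36): x_2 = 487·487 + 183·36·36 = 474337; y_2 = 487·36 + 36·487 = 35064.
  From (x_2, y_2) = (474337, 35064): x_3 = 487·474337 + 183·36·35064 = 462003751; y_3 = 487·35064 + 36·474337 = 34152300.
Step 3: Verify x_3² - 183·y_3² = 213447465938070001 - 213447465938070000 = 1 (should be 1). ✓

(x_1, y_1) = (487, 36); (x_3, y_3) = (462003751, 34152300).


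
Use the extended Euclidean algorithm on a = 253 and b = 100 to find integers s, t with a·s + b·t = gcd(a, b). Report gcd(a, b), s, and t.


Euclidean algorithm on (253, 100) — divide until remainder is 0:
  253 = 2 · 100 + 53
  100 = 1 · 53 + 47
  53 = 1 · 47 + 6
  47 = 7 · 6 + 5
  6 = 1 · 5 + 1
  5 = 5 · 1 + 0
gcd(253, 100) = 1.
Track Bezout coefficients alongside the remainders: start with r₀ = 253 = a·1 + b·0 (s = 1, t = 0) and r₁ = 100 = a·0 + b·1 (s = 0, t = 1); each new remainder r_{k+1} = r_{k-1} − q_k·r_k inherits s_{k+1} = s_{k-1} − q_k·s_k, t_{k+1} = t_{k-1} − q_k·t_k, so r_k = a·s_k + b·t_k at every step:
  q = 2: r = 53, s = 1 − 2·0 = 1, t = 0 − 2·1 = -2  (check: 253·1 + 100·(-2) = 53)
  q = 1: r = 47, s = 0 − 1·1 = -1, t = 1 − 1·(-2) = 3  (check: 253·(-1) + 100·3 = 47)
  q = 1: r = 6, s = 1 − 1·(-1) = 2, t = -2 − 1·3 = -5  (check: 253·2 + 100·(-5) = 6)
  q = 7: r = 5, s = -1 − 7·2 = -15, t = 3 − 7·(-5) = 38  (check: 253·(-15) + 100·38 = 5)
  q = 1: r = 1, s = 2 − 1·(-15) = 17, t = -5 − 1·38 = -43  (check: 253·17 + 100·(-43) = 1)
The row with r = 1 (the gcd) gives the Bezout coefficients s = 17, t = -43.
Result: 253 · (17) + 100 · (-43) = 1.

gcd(253, 100) = 1; s = 17, t = -43 (check: 253·17 + 100·(-43) = 1).


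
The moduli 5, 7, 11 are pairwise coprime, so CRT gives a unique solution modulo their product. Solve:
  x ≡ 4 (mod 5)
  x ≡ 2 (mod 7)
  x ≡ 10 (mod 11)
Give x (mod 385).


Moduli 5, 7, 11 are pairwise coprime; by CRT there is a unique solution modulo M = 5 · 7 · 11 = 385.
Solve pairwise, accumulating the modulus:
  Start with x ≡ 4 (mod 5).
  Combine with x ≡ 2 (mod 7): since gcd(5, 7) = 1, we get a unique residue mod 35.
    Write x = 4 + 5·t and substitute into x ≡ 2 (mod 7): 5·t ≡ 2 − 4 = -2 (mod 7).
    Reduce coefficients mod 7: 5·t ≡ 5 (mod 7).
    The inverse of 5 mod 7 is 3 (since 5·3 = 15 = 2·7 + 1), so t ≡ 3·5 = 15 ≡ 1 (mod 7).
    Then x = 4 + 5·1 = 9, valid modulo lcm(5, 7) = 35: x ≡ 9 (mod 35).
  Combine with x ≡ 10 (mod 11): since gcd(35, 11) = 1, we get a unique residue mod 385.
    Write x = 9 + 35·t and substitute into x ≡ 10 (mod 11): 35·t ≡ 10 − 9 = 1 (mod 11).
    Reduce coefficients mod 11: 2·t ≡ 1 (mod 11).
    The inverse of 2 mod 11 is 6 (since 2·6 = 12 = 1·11 + 1), so t ≡ 6·1 = 6 ≡ 6 (mod 11).
    Then x = 9 + 35·6 = 219, valid modulo lcm(35, 11) = 385: x ≡ 219 (mod 385).
Verify: 219 mod 5 = 4 ✓, 219 mod 7 = 2 ✓, 219 mod 11 = 10 ✓.

x ≡ 219 (mod 385).


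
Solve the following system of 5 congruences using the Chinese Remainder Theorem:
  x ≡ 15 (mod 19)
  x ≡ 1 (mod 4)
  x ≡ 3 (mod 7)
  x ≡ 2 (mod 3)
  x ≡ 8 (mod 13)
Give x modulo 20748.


Product of moduli M = 19 · 4 · 7 · 3 · 13 = 20748.
Merge one congruence at a time:
  Start: x ≡ 15 (mod 19).
  Combine with x ≡ 1 (mod 4); new modulus lcm = 76.
    Write x = 15 + 19·t and substitute into x ≡ 1 (mod 4): 19·t ≡ 1 − 15 = -14 (mod 4).
    Reduce coefficients mod 4: 3·t ≡ 2 (mod 4).
    The inverse of 3 mod 4 is 3 (since 3·3 = 9 = 2·4 + 1), so t ≡ 3·2 = 6 ≡ 2 (mod 4).
    Then x = 15 + 19·2 = 53, valid modulo lcm(19, 4) = 76: x ≡ 53 (mod 76).
  Combine with x ≡ 3 (mod 7); new modulus lcm = 532.
    Write x = 53 + 76·t and substitute into x ≡ 3 (mod 7): 76·t ≡ 3 − 53 = -50 (mod 7).
    Reduce coefficients mod 7: 6·t ≡ 6 (mod 7).
    The inverse of 6 mod 7 is 6 (since 6·6 = 36 = 5·7 + 1), so t ≡ 6·6 = 36 ≡ 1 (mod 7).
    Then x = 53 + 76·1 = 129, valid modulo lcm(76, 7) = 532: x ≡ 129 (mod 532).
  Combine with x ≡ 2 (mod 3); new modulus lcm = 1596.
    Write x = 129 + 532·t and substitute into x ≡ 2 (mod 3): 532·t ≡ 2 − 129 = -127 (mod 3).
    Reduce coefficients mod 3: 1·t ≡ 2 (mod 3).
    So t ≡ 2 (mod 3).
    Then x = 129 + 532·2 = 1193, valid modulo lcm(532, 3) = 1596: x ≡ 1193 (mod 1596).
  Combine with x ≡ 8 (mod 13); new modulus lcm = 20748.
    Write x = 1193 + 1596·t and substitute into x ≡ 8 (mod 13): 1596·t ≡ 8 − 1193 = -1185 (mod 13).
    Reduce coefficients mod 13: 10·t ≡ 11 (mod 13).
    The inverse of 10 mod 13 is 4 (since 10·4 = 40 = 3·13 + 1), so t ≡ 4·11 = 44 ≡ 5 (mod 13).
    Then x = 1193 + 1596·5 = 9173, valid modulo lcm(1596, 13) = 20748: x ≡ 9173 (mod 20748).
Verify against each original: 9173 mod 19 = 15, 9173 mod 4 = 1, 9173 mod 7 = 3, 9173 mod 3 = 2, 9173 mod 13 = 8.

x ≡ 9173 (mod 20748).


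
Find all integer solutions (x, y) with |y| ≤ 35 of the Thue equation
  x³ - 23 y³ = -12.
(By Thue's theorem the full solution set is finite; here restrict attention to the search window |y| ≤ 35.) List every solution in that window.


The equation is x³ - 23y³ = -12. For fixed y, x³ = 23·y³ − 12, so a solution requires the RHS to be a perfect cube.
Strategy: iterate y from -35 to 35, compute RHS = 23·y³ − 12, and check whether it is a (positive or negative) perfect cube.
Check small values of y:
  y = 0: RHS = -12 is not a perfect cube.
  y = 1: RHS = 11 is not a perfect cube.
  y = -1: RHS = -35 is not a perfect cube.
  y = 2: RHS = 172 is not a perfect cube.
  y = -2: RHS = -196 is not a perfect cube.
  y = 3: RHS = 609 is not a perfect cube.
  y = -3: RHS = -633 is not a perfect cube.
Continuing the search up to |y| = 35 finds no solutions either.
No (x, y) in the scanned range satisfies the equation.

No integer solutions with |y| ≤ 35.


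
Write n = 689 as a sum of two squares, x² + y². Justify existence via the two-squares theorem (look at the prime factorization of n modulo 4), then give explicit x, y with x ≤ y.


Step 1: Factor n = 689 = 13 · 53.
Step 2: Check the mod-4 condition on each prime factor: 13 ≡ 1 (mod 4), exponent 1; 53 ≡ 1 (mod 4), exponent 1.
All primes ≡ 3 (mod 4) appear to even exponent (or don't appear), so by the two-squares theorem n IS expressible as a sum of two squares.
Step 3: Build a representation. Here n = 13 · 53 is a product of primes ≡ 1 (mod 4). Each prime p ≡ 1 (mod 4) is itself a sum of two squares; find a² by testing p − a² for a perfect square:
  13: 13 − 1² = 12, 13 − 2² = 9 = 3² ⇒ 13 = 2² + 3².
  53: 53 − 1² = 52, 53 − 2² = 49 = 7² ⇒ 53 = 2² + 7².
  Combine using the Brahmagupta–Fibonacci identity (a² + b²)(c² + d²) = (ac − bd)² + (ad + bc)² = (ac + bd)² + (ad − bc)²:
  13 · 53 = 689: from (2² + 3²)(2² + 7²), take (2·2 − 3·7, 2·7 + 3·2) = (4 − 21, 14 + 6) = (-17, 20); dropping signs (only squares matter) gives (17, 20); check 17² + 20² = 289 + 400 = 689 ✓.
Step 4: Order so x ≤ y and verify: 17² + 20² = 289 + 400 = 689 = n. ✓

n = 689 = 17² + 20² (one valid representation with x ≤ y).


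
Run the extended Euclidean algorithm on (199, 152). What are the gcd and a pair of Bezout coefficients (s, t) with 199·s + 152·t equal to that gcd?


Euclidean algorithm on (199, 152) — divide until remainder is 0:
  199 = 1 · 152 + 47
  152 = 3 · 47 + 11
  47 = 4 · 11 + 3
  11 = 3 · 3 + 2
  3 = 1 · 2 + 1
  2 = 2 · 1 + 0
gcd(199, 152) = 1.
Track Bezout coefficients alongside the remainders: start with r₀ = 199 = a·1 + b·0 (s = 1, t = 0) and r₁ = 152 = a·0 + b·1 (s = 0, t = 1); each new remainder r_{k+1} = r_{k-1} − q_k·r_k inherits s_{k+1} = s_{k-1} − q_k·s_k, t_{k+1} = t_{k-1} − q_k·t_k, so r_k = a·s_k + b·t_k at every step:
  q = 1: r = 47, s = 1 − 1·0 = 1, t = 0 − 1·1 = -1  (check: 199·1 + 152·(-1) = 47)
  q = 3: r = 11, s = 0 − 3·1 = -3, t = 1 − 3·(-1) = 4  (check: 199·(-3) + 152·4 = 11)
  q = 4: r = 3, s = 1 − 4·(-3) = 13, t = -1 − 4·4 = -17  (check: 199·13 + 152·(-17) = 3)
  q = 3: r = 2, s = -3 − 3·13 = -42, t = 4 − 3·(-17) = 55  (check: 199·(-42) + 152·55 = 2)
  q = 1: r = 1, s = 13 − 1·(-42) = 55, t = -17 − 1·55 = -72  (check: 199·55 + 152·(-72) = 1)
The row with r = 1 (the gcd) gives the Bezout coefficients s = 55, t = -72.
Result: 199 · (55) + 152 · (-72) = 1.

gcd(199, 152) = 1; s = 55, t = -72 (check: 199·55 + 152·(-72) = 1).


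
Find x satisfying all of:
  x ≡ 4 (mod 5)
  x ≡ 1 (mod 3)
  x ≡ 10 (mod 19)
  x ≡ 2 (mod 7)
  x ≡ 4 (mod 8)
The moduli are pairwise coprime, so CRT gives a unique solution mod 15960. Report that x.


Product of moduli M = 5 · 3 · 19 · 7 · 8 = 15960.
Merge one congruence at a time:
  Start: x ≡ 4 (mod 5).
  Combine with x ≡ 1 (mod 3); new modulus lcm = 15.
    Write x = 4 + 5·t and substitute into x ≡ 1 (mod 3): 5·t ≡ 1 − 4 = -3 (mod 3).
    Reduce coefficients mod 3: 2·t ≡ 0 (mod 3).
    The inverse of 2 mod 3 is 2 (since 2·2 = 4 = 1·3 + 1), so t ≡ 2·0 = 0 ≡ 0 (mod 3).
    Then x = 4 + 5·0 = 4, valid modulo lcm(5, 3) = 15: x ≡ 4 (mod 15).
  Combine with x ≡ 10 (mod 19); new modulus lcm = 285.
    Write x = 4 + 15·t and substitute into x ≡ 10 (mod 19): 15·t ≡ 10 − 4 = 6 (mod 19).
    The inverse of 15 mod 19 is 14 (since 15·14 = 210 = 11·19 + 1), so t ≡ 14·6 = 84 ≡ 8 (mod 19).
    Then x = 4 + 15·8 = 124, valid modulo lcm(15, 19) = 285: x ≡ 124 (mod 285).
  Combine with x ≡ 2 (mod 7); new modulus lcm = 1995.
    Write x = 124 + 285·t and substitute into x ≡ 2 (mod 7): 285·t ≡ 2 − 124 = -122 (mod 7).
    Reduce coefficients mod 7: 5·t ≡ 4 (mod 7).
    The inverse of 5 mod 7 is 3 (since 5·3 = 15 = 2·7 + 1), so t ≡ 3·4 = 12 ≡ 5 (mod 7).
    Then x = 124 + 285·5 = 1549, valid modulo lcm(285, 7) = 1995: x ≡ 1549 (mod 1995).
  Combine with x ≡ 4 (mod 8); new modulus lcm = 15960.
    Write x = 1549 + 1995·t and substitute into x ≡ 4 (mod 8): 1995·t ≡ 4 − 1549 = -1545 (mod 8).
    Reduce coefficients mod 8: 3·t ≡ 7 (mod 8).
    The inverse of 3 mod 8 is 3 (since 3·3 = 9 = 1·8 + 1), so t ≡ 3·7 = 21 ≡ 5 (mod 8).
    Then x = 1549 + 1995·5 = 11524, valid modulo lcm(1995, 8) = 15960: x ≡ 11524 (mod 15960).
Verify against each original: 11524 mod 5 = 4, 11524 mod 3 = 1, 11524 mod 19 = 10, 11524 mod 7 = 2, 11524 mod 8 = 4.

x ≡ 11524 (mod 15960).


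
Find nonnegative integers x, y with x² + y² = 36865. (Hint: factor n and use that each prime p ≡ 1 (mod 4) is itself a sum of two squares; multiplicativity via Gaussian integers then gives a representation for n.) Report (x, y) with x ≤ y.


Step 1: Factor n = 36865 = 5 · 73 · 101.
Step 2: Check the mod-4 condition on each prime factor: 5 ≡ 1 (mod 4), exponent 1; 73 ≡ 1 (mod 4), exponent 1; 101 ≡ 1 (mod 4), exponent 1.
All primes ≡ 3 (mod 4) appear to even exponent (or don't appear), so by the two-squares theorem n IS expressible as a sum of two squares.
Step 3: Build a representation. Here n = 5 · 73 · 101 is a product of primes ≡ 1 (mod 4). Each prime p ≡ 1 (mod 4) is itself a sum of two squares; find a² by testing p − a² for a perfect square:
  5: 5 − 1² = 4 = 2² ⇒ 5 = 1² + 2².
  73: 73 − 1² = 72, 73 − 2² = 69, 73 − 3² = 64 = 8² ⇒ 73 = 3² + 8².
  101: 101 − 1² = 100 = 10² ⇒ 101 = 1² + 10².
  Combine using the Brahmagupta–Fibonacci identity (a² + b²)(c² + d²) = (ac − bd)² + (ad + bc)² = (ac + bd)² + (ad − bc)²:
  5 · 73 = 365: from (1² + 2²)(3² + 8²), take (1·3 − 2·8, 1·8 + 2·3) = (3 − 16, 8 + 6) = (-13, 14); dropping signs (only squares matter) gives (13, 14); check 13² + 14² = 169 + 196 = 365 ✓.
  365 · 101 = 36865: from (13² + 14²)(1² + 10²), take (13·1 − 14·10, 13·10 + 14·1) = (13 − 140, 130 + 14) = (-127, 144); dropping signs (only squares matter) gives (127, 144); check 127² + 144² = 16129 + 20736 = 36865 ✓.
Step 4: Order so x ≤ y and verify: 127² + 144² = 16129 + 20736 = 36865 = n. ✓

n = 36865 = 127² + 144² (one valid representation with x ≤ y).


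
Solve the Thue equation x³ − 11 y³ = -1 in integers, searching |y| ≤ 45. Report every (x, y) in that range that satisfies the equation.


The equation is x³ - 11y³ = -1. For fixed y, x³ = 11·y³ − 1, so a solution requires the RHS to be a perfect cube.
Strategy: iterate y from -45 to 45, compute RHS = 11·y³ − 1, and check whether it is a (positive or negative) perfect cube.
Check small values of y:
  y = 0: RHS = -1 = (-1)³ ⇒ x = -1 works.
  y = 1: RHS = 10 is not a perfect cube.
  y = -1: RHS = -12 is not a perfect cube.
  y = 2: RHS = 87 is not a perfect cube.
  y = -2: RHS = -89 is not a perfect cube.
  y = 3: RHS = 296 is not a perfect cube.
  y = -3: RHS = -298 is not a perfect cube.
Continuing the search up to |y| = 45 finds no further solutions beyond those listed.
Collected solutions: (-1, 0).

Solutions (with |y| ≤ 45): (-1, 0).


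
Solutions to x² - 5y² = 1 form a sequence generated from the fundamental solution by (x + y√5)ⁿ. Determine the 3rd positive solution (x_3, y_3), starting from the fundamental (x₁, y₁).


Step 1: Find the fundamental solution (x₁, y₁) of x² - 5y² = 1.
  Expand √5 as a continued fraction. a₀ = ⌊√5⌋ = 2; iterate m_{k+1} = d_k·a_k − m_k, d_{k+1} = (5 − m_{k+1}²)/d_k, a_{k+1} = ⌊(a₀ + m_{k+1})/d_{k+1}⌋ (starting m₀ = 0, d₀ = 1), with convergents p_k = a_k·p_{k-1} + p_{k-2}, q_k = a_k·q_{k-1} + q_{k-2} (p₋₁ = 1, q₋₁ = 0):
  k = 0: a₀ = 2; p₀/q₀ = 2/1; p₀² − 5·q₀² = 4 − 5 = -1.
  k = 1: m = 2, d = 1, a = ⌊(2 + 2)/1⌋ = 4; p/q = (4·2 + 1)/(4·1 + 0) = 9/4; p² − 5·q² = 81 − 80 = 1.
  The first convergent with p² − 5·q² = 1 gives the fundamental solution (x₁, y₁) = (9, 4).
Step 2: Apply the recurrence (x_{n+1}, y_{n+1}) = (x₁x_n + 5y₁y_n, x₁y_n + y₁x_n) repeatedly.
  From (x_1, y_1) = (9, 4): x_2 = 9·9 + 5·4·4 = 161; y_2 = 9·4 + 4·9 = 72.
  From (x_2, y_2) = (161, 72): x_3 = 9·161 + 5·4·72 = 2889; y_3 = 9·72 + 4·161 = 1292.
Step 3: Verify x_3² - 5·y_3² = 8346321 - 8346320 = 1 (should be 1). ✓

(x_1, y_1) = (9, 4); (x_3, y_3) = (2889, 1292).


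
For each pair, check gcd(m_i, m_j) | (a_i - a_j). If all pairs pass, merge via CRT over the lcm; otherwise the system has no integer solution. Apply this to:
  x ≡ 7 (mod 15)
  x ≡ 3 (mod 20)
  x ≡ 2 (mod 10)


Moduli 15, 20, 10 are not pairwise coprime, so CRT works modulo lcm(m_i) when all pairwise compatibility conditions hold.
Pairwise compatibility: gcd(m_i, m_j) must divide a_i - a_j for every pair.
Merge one congruence at a time:
  Start: x ≡ 7 (mod 15).
  Combine with x ≡ 3 (mod 20): gcd(15, 20) = 5, and 3 - 7 = -4 is NOT divisible by 5.
    ⇒ system is inconsistent (no integer solution).

No solution (the system is inconsistent).


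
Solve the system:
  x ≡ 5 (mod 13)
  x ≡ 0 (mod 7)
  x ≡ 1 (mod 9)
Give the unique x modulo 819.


Moduli 13, 7, 9 are pairwise coprime; by CRT there is a unique solution modulo M = 13 · 7 · 9 = 819.
Solve pairwise, accumulating the modulus:
  Start with x ≡ 5 (mod 13).
  Combine with x ≡ 0 (mod 7): since gcd(13, 7) = 1, we get a unique residue mod 91.
    Write x = 5 + 13·t and substitute into x ≡ 0 (mod 7): 13·t ≡ 0 − 5 = -5 (mod 7).
    Reduce coefficients mod 7: 6·t ≡ 2 (mod 7).
    The inverse of 6 mod 7 is 6 (since 6·6 = 36 = 5·7 + 1), so t ≡ 6·2 = 12 ≡ 5 (mod 7).
    Then x = 5 + 13·5 = 70, valid modulo lcm(13, 7) = 91: x ≡ 70 (mod 91).
  Combine with x ≡ 1 (mod 9): since gcd(91, 9) = 1, we get a unique residue mod 819.
    Write x = 70 + 91·t and substitute into x ≡ 1 (mod 9): 91·t ≡ 1 − 70 = -69 (mod 9).
    Reduce coefficients mod 9: 1·t ≡ 3 (mod 9).
    So t ≡ 3 (mod 9).
    Then x = 70 + 91·3 = 343, valid modulo lcm(91, 9) = 819: x ≡ 343 (mod 819).
Verify: 343 mod 13 = 5 ✓, 343 mod 7 = 0 ✓, 343 mod 9 = 1 ✓.

x ≡ 343 (mod 819).
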